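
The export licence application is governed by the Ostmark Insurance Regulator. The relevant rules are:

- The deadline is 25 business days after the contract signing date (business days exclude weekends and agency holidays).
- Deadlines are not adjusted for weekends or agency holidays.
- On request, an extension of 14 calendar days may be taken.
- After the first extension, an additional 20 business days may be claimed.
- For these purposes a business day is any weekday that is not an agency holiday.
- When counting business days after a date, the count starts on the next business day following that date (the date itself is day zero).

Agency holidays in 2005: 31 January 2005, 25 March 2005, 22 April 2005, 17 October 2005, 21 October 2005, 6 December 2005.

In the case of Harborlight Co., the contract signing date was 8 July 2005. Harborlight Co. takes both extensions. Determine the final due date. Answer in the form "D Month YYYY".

25 business days after 8 July 2005, excluding weekends and holidays, is 12 August 2005.
No adjustment is made for weekends or holidays, so 12 August 2005 stands.
Applying the 14-calendar-day extension: 12 August 2005 + 14 days = 26 August 2005.
26 August 2005 falls on a Friday. The rules make no weekend/holiday allowance, so it remains 26 August 2005.
Counting 20 further business days from 26 August 2005 reaches 23 September 2005.
23 September 2005 falls on a Friday. The rules make no weekend/holiday allowance, so it remains 23 September 2005.
So the filing is due 23 September 2005.

23 September 2005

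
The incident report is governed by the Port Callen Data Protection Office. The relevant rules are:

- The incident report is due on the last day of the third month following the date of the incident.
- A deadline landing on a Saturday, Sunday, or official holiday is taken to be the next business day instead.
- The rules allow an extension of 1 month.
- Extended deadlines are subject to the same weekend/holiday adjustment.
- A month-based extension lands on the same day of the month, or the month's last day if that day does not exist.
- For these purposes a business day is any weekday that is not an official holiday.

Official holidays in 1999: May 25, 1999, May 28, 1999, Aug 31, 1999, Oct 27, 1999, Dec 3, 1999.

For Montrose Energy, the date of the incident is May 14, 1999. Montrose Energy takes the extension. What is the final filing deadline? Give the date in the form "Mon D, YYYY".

3 months after May 14, 1999 is August 1999; that month ends on Aug 31, 1999.
Aug 31, 1999 is a listed holiday; the next business day is Sep 1, 1999 (Wednesday).
Applying the 1 month extension: 1 month after Sep 1, 1999 is Oct 1, 1999.
Oct 1, 1999 (Friday) is already a business day.
The final due date is Oct 1, 1999.

Oct 1, 1999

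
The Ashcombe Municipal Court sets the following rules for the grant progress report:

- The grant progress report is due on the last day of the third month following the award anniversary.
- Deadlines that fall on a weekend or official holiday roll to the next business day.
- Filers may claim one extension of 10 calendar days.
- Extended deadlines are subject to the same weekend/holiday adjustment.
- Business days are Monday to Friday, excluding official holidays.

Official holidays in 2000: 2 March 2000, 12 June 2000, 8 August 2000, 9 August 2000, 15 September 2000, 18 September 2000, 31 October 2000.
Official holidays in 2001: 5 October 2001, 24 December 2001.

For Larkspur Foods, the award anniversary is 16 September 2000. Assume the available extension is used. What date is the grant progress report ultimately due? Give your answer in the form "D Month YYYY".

11 January 2001

3 months after 16 September 2000 is December 2000; that month ends on 31 December 2000.
31 December 2000 falls on a Sunday. Rolling to the next business day gives 1 January 2001, a Monday.
With the 10-day extension, 1 January 2001 becomes 11 January 2001.
11 January 2001 (Thursday) is already a business day.
Final deadline: 11 January 2001.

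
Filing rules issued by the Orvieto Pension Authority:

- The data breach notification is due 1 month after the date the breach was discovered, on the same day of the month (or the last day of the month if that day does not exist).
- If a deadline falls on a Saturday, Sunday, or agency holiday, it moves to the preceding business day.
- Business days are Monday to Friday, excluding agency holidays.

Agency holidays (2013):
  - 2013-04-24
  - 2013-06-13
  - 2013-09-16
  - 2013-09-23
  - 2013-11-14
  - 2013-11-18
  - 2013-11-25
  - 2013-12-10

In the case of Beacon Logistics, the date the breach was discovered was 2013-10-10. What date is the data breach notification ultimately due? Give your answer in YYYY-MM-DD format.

2013-11-08

1 month from 2013-10-10 is 2013-11-10.
2013-11-10 falls on a Sunday. Rolling to the preceding business day gives 2013-11-08, a Friday.
Final deadline: 2013-11-08.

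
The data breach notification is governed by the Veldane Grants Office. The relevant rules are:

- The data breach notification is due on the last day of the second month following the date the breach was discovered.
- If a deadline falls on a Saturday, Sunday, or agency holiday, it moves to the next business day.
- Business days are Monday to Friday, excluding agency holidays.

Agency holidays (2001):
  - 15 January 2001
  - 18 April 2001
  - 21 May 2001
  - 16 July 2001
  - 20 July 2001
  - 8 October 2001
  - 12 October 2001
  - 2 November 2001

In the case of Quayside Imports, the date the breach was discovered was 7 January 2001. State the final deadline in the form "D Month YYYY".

2 April 2001

The second month after 7 January 2001 is March 2001, whose last day is 31 March 2001.
31 March 2001 is a Saturday, so it moves to the next business day, 2 April 2001 (Monday).
So the filing is due 2 April 2001.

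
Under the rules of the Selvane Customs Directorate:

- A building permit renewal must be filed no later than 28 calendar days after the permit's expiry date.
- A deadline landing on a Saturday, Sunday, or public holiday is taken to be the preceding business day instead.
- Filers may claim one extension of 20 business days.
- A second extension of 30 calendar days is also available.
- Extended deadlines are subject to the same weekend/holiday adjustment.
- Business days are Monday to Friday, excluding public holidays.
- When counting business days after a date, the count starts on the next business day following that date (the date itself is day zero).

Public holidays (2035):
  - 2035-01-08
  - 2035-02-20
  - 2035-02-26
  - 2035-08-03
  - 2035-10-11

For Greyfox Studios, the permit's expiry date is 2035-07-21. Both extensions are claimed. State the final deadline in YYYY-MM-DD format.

2035-10-12

Adding 28 calendar days to 2035-07-21 gives 2035-08-18.
Because 2035-08-18 is a Saturday, the deadline becomes 2035-08-17 (Friday).
The 20-business-day extension runs from 2035-08-17 to 2035-09-14.
2035-09-14 falls on a Friday, which is a business day, so no adjustment is needed.
Add the 30 calendar-day extension to 2035-09-14: 2035-10-14.
2035-10-14 falls on a Sunday. Rolling to the preceding business day gives 2035-10-12, a Friday.
Final deadline: 2035-10-12.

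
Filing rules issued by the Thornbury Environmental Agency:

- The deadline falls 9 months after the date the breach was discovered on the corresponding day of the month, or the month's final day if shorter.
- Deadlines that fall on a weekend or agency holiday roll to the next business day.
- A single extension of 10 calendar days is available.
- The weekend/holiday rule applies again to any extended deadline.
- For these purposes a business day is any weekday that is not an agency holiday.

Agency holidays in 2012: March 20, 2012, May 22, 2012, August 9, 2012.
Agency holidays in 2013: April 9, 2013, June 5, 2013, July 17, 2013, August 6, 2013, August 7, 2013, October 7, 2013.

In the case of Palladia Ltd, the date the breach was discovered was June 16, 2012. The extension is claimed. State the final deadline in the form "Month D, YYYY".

9 months after June 16, 2012, on the same day of the month, is March 16, 2013.
March 16, 2013 is a Saturday, so it moves to the next business day, March 18, 2013 (Monday).
Add the 10 calendar-day extension to March 18, 2013: March 28, 2013.
March 28, 2013 (Thursday) is already a business day.
Final deadline: March 28, 2013.

March 28, 2013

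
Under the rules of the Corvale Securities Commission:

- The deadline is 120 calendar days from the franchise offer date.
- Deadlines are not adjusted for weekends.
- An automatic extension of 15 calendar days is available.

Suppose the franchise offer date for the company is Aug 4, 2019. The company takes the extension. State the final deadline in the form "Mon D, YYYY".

120 calendar days after Aug 4, 2019 is Dec 2, 2019.
Dec 2, 2019 is a Monday; no weekend or holiday adjustment applies.
Applying the 15-calendar-day extension: Dec 2, 2019 + 15 days = Dec 17, 2019.
Dec 17, 2019 is a Tuesday; no weekend or holiday adjustment applies.
Deadline: Dec 17, 2019.

Dec 17, 2019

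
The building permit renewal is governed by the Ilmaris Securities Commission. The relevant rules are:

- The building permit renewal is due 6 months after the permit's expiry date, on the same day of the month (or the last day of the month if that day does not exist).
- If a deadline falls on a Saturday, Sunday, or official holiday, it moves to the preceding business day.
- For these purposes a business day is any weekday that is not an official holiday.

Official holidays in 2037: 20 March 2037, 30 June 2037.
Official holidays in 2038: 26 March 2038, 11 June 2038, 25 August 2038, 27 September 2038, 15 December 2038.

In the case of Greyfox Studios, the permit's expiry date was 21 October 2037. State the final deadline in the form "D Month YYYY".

Moving 6 months forward from 21 October 2037 on the corresponding day gives 21 April 2038.
21 April 2038 (Wednesday) is already a business day.
Final deadline: 21 April 2038.

21 April 2038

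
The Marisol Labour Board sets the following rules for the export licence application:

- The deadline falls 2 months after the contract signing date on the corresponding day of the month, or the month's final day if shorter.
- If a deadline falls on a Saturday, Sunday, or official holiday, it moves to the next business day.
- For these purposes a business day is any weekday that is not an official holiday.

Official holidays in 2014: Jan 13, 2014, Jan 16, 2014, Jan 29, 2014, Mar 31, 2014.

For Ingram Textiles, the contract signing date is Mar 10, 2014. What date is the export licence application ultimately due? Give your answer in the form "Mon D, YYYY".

2 months after Mar 10, 2014, on the same day of the month, is May 10, 2014.
May 10, 2014 falls on a Saturday. Rolling to the next business day gives May 12, 2014, a Monday.
Deadline: May 12, 2014.

May 12, 2014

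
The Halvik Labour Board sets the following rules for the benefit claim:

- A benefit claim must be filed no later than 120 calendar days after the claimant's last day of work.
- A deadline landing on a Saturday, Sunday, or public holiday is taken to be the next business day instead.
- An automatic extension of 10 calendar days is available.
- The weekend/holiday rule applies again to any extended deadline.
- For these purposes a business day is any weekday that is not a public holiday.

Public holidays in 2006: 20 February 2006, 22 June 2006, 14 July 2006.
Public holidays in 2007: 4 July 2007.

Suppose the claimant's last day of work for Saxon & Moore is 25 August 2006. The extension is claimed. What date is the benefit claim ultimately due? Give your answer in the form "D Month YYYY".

Adding 120 calendar days to 25 August 2006 gives 23 December 2006.
23 December 2006 falls on a Saturday. Rolling to the next business day gives 25 December 2006, a Monday.
Applying the 10-calendar-day extension: 25 December 2006 + 10 days = 4 January 2007.
4 January 2007 is a Thursday and not a listed holiday, so it stands.
So the filing is due 4 January 2007.

4 January 2007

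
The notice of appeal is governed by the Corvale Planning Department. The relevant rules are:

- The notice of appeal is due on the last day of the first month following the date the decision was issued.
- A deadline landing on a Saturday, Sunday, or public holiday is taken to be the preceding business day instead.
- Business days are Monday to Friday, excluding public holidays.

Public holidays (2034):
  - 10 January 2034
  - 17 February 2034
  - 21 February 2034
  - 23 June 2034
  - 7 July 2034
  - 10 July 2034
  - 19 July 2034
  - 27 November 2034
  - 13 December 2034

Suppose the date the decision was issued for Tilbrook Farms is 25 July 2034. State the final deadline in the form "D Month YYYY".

1 month after 25 July 2034 falls in August 2034; the last day of that month is 31 August 2034.
Since 31 August 2034 is a Thursday and not a holiday, the date is unchanged.
Final deadline: 31 August 2034.

31 August 2034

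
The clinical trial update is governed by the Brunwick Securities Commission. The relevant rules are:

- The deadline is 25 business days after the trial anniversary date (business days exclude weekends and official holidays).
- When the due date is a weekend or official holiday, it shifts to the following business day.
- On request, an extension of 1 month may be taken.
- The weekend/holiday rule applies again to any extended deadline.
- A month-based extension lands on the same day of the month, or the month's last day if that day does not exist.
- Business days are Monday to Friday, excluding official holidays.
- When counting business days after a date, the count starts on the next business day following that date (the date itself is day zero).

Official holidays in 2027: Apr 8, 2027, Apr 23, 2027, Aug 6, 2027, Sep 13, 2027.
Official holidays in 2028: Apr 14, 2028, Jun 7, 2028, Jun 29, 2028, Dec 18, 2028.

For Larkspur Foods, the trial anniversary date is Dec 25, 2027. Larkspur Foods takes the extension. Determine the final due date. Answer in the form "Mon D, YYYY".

Starting the day after Dec 25, 2027 and counting 25 business days lands on Jan 28, 2028.
Jan 28, 2028 falls on a Friday, which is a business day, so no adjustment is needed.
Add 1 month to Jan 28, 2028: Feb 28, 2028.
Feb 28, 2028 is a Monday and not a listed holiday, so it stands.
Deadline: Feb 28, 2028.

Feb 28, 2028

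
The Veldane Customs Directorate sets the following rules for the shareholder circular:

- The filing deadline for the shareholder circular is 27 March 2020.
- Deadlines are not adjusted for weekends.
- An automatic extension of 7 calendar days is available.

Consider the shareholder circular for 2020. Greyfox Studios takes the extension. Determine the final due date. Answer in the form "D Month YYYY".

Start from the fixed due date, 27 March 2020.
27 March 2020 falls on a Friday. The rules make no weekend/holiday allowance, so it remains 27 March 2020.
Add the 7 calendar-day extension to 27 March 2020: 3 April 2020.
3 April 2020 falls on a Friday. The rules make no weekend/holiday allowance, so it remains 3 April 2020.
Final deadline: 3 April 2020.

3 April 2020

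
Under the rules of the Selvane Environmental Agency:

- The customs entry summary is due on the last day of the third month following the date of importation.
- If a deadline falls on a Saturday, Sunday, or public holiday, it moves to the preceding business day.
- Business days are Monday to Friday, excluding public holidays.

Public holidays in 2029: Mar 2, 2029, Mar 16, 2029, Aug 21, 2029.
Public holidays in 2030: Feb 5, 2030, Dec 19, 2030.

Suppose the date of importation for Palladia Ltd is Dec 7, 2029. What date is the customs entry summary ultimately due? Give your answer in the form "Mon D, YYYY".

The third month after Dec 7, 2029 is March 2030, whose last day is Mar 31, 2030.
Because Mar 31, 2030 is a Sunday, the deadline becomes Mar 29, 2030 (Friday).
So the filing is due Mar 29, 2030.

Mar 29, 2030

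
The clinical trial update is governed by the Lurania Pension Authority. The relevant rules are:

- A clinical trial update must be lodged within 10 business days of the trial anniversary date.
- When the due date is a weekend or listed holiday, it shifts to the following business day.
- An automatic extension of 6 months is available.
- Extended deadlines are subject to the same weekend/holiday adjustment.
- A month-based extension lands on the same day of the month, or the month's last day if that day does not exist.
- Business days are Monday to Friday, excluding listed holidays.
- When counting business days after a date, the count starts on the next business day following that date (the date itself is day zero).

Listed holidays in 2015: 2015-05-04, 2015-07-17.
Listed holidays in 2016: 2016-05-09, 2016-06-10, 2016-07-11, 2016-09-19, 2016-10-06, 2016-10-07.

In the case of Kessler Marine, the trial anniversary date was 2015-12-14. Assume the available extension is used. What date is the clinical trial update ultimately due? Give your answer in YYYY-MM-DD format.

Counting 10 business days after 2015-12-14 (skipping weekends and listed holidays) reaches 2015-12-28.
2015-12-28 falls on a Monday, which is a business day, so no adjustment is needed.
Add 6 months to 2015-12-28: 2016-06-28.
2016-06-28 is a Tuesday and not a listed holiday, so it stands.
The final due date is 2016-06-28.

2016-06-28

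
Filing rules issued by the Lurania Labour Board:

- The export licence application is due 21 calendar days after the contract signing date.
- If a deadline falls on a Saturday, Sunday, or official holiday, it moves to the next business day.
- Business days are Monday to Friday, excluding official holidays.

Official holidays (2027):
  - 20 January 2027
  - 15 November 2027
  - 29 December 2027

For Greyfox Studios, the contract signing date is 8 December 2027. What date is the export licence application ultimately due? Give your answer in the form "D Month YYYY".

Adding 21 calendar days to 8 December 2027 gives 29 December 2027.
29 December 2027 is a listed holiday, so it moves to the next business day, 30 December 2027 (Thursday).
The final due date is 30 December 2027.

30 December 2027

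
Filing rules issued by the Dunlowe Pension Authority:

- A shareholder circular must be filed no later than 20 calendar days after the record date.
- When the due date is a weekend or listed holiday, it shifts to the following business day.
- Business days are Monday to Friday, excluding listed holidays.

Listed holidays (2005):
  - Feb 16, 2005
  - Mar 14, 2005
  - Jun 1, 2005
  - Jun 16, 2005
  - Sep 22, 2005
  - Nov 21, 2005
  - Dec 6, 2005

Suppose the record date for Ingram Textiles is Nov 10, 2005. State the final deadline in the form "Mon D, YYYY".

Nov 30, 2005

Trigger date Nov 10, 2005 + 20 calendar days = Nov 30, 2005.
Nov 30, 2005 is a Wednesday and not a listed holiday, so it stands.
The final due date is Nov 30, 2005.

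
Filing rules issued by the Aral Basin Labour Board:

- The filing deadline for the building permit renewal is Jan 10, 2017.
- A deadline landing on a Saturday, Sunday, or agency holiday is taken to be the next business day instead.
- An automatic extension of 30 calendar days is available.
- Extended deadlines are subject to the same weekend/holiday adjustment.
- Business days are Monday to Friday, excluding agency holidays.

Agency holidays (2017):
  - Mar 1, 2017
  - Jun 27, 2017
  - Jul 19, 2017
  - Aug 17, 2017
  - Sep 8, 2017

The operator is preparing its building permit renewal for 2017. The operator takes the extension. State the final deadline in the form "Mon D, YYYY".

Feb 9, 2017

Start from the fixed due date, Jan 10, 2017.
Jan 10, 2017 is a Tuesday and not a listed holiday, so it stands.
The 30-calendar-day extension moves the deadline from Jan 10, 2017 to Feb 9, 2017.
Feb 9, 2017 falls on a Thursday, which is a business day, so no adjustment is needed.
The final due date is Feb 9, 2017.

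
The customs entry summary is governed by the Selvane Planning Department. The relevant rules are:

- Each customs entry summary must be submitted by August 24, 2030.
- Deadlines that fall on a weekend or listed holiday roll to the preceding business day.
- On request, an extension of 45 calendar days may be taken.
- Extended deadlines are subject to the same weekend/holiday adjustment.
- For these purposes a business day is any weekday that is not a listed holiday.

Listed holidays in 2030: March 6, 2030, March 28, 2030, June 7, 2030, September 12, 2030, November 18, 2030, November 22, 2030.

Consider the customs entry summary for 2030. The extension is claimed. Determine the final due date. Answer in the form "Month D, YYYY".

October 7, 2030

The statutory due date is August 24, 2030.
August 24, 2030 is a Saturday; the preceding business day is August 23, 2030 (Friday).
With the 45-day extension, August 23, 2030 becomes October 7, 2030.
October 7, 2030 falls on a Monday, which is a business day, so no adjustment is needed.
The final due date is October 7, 2030.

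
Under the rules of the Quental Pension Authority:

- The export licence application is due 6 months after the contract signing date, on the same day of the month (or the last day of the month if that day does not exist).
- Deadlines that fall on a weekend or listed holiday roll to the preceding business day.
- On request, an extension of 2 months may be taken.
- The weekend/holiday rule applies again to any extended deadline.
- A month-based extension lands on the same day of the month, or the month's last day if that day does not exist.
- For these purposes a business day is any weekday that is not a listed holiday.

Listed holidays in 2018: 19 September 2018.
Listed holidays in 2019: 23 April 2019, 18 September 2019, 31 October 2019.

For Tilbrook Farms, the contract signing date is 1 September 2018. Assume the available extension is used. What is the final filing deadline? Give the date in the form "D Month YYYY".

6 months after 1 September 2018, on the same day of the month, is 1 March 2019.
1 March 2019 is a Friday and not a listed holiday, so it stands.
Add 2 months to 1 March 2019: 1 May 2019.
1 May 2019 falls on a Wednesday, which is a business day, so no adjustment is needed.
Deadline: 1 May 2019.

1 May 2019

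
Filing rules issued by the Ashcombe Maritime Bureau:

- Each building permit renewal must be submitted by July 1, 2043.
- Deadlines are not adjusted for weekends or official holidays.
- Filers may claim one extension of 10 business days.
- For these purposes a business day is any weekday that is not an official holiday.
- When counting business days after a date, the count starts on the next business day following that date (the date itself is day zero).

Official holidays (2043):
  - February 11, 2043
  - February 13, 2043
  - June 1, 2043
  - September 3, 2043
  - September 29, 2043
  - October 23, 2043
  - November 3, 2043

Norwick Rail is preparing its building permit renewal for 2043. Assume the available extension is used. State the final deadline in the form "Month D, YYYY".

July 15, 2043

The stated deadline is July 1, 2043.
No adjustment is made for weekends or holidays, so July 1, 2043 stands.
The 10-business-day extension runs from July 1, 2043 to July 15, 2043.
July 15, 2043 is a Wednesday; no weekend or holiday adjustment applies.
Final deadline: July 15, 2043.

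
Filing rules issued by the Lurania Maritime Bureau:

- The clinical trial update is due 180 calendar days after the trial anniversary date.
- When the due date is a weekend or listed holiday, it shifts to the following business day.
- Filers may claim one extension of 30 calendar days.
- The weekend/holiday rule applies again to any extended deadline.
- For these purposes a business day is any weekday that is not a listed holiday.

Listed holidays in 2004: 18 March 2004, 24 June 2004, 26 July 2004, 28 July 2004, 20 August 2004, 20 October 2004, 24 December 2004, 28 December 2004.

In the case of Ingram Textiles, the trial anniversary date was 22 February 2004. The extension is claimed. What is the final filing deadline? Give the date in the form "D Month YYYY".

22 September 2004

Adding 180 calendar days to 22 February 2004 gives 20 August 2004.
20 August 2004 is a listed holiday, so it moves to the next business day, 23 August 2004 (Monday).
Applying the 30-calendar-day extension: 23 August 2004 + 30 days = 22 September 2004.
22 September 2004 falls on a Wednesday, which is a business day, so no adjustment is needed.
Deadline: 22 September 2004.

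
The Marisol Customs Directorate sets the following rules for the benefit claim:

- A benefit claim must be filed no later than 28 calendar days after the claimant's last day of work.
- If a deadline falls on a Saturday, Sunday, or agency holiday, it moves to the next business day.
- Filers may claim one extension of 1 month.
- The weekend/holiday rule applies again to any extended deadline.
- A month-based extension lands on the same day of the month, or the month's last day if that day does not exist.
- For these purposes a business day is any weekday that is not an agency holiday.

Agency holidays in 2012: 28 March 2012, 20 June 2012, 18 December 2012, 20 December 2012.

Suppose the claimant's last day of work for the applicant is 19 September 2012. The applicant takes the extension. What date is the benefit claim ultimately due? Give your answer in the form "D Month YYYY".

28 calendar days after 19 September 2012 is 17 October 2012.
17 October 2012 falls on a Wednesday, which is a business day, so no adjustment is needed.
The 1 month extension carries 17 October 2012 to 17 November 2012.
Because 17 November 2012 is a Saturday, the deadline becomes 19 November 2012 (Monday).
So the filing is due 19 November 2012.

19 November 2012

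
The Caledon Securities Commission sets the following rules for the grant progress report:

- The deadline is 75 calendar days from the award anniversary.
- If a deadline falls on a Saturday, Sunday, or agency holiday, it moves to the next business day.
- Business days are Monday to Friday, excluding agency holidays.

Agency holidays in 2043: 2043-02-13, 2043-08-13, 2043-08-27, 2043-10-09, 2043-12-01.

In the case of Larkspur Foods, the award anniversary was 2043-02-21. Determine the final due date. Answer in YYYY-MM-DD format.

75 calendar days after 2043-02-21 is 2043-05-07.
2043-05-07 (Thursday) is already a business day.
Deadline: 2043-05-07.

2043-05-07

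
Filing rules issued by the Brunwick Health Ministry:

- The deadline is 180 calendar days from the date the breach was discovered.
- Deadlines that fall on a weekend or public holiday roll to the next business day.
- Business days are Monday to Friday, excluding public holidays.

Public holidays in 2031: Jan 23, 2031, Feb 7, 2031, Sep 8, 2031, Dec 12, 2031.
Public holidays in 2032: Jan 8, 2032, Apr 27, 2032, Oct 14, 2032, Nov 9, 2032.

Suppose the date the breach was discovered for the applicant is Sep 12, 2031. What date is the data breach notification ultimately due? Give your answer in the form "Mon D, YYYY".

Mar 10, 2032

From Sep 12, 2031, 180 calendar days later is Mar 10, 2032.
Since Mar 10, 2032 is a Wednesday and not a holiday, the date is unchanged.
Deadline: Mar 10, 2032.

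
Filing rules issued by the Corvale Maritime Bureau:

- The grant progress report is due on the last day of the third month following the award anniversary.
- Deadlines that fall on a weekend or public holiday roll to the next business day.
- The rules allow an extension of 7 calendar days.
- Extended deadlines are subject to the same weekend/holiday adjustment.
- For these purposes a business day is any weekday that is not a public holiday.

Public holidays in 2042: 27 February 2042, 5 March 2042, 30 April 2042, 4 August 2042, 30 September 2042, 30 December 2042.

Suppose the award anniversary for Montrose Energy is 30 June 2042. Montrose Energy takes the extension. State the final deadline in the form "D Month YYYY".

8 October 2042

3 months after 30 June 2042 falls in September 2042; the last day of that month is 30 September 2042.
30 September 2042 is a listed holiday; the next business day is 1 October 2042 (Wednesday).
The 7-calendar-day extension moves the deadline from 1 October 2042 to 8 October 2042.
8 October 2042 is a Wednesday and not a listed holiday, so it stands.
The final due date is 8 October 2042.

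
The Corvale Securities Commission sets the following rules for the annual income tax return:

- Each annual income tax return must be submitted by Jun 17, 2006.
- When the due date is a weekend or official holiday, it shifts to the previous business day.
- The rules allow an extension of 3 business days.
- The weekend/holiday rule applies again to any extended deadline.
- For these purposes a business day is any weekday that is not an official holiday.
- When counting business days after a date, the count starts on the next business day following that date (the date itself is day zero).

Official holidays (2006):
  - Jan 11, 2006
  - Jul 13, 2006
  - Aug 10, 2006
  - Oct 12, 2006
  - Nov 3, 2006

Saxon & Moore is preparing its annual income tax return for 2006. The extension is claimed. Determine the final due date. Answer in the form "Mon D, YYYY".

Jun 21, 2006

The statutory due date is Jun 17, 2006.
Because Jun 17, 2006 is a Saturday, the deadline becomes Jun 16, 2006 (Friday).
Counting 3 further business days from Jun 16, 2006 reaches Jun 21, 2006.
Jun 21, 2006 falls on a Wednesday, which is a business day, so no adjustment is needed.
The final due date is Jun 21, 2006.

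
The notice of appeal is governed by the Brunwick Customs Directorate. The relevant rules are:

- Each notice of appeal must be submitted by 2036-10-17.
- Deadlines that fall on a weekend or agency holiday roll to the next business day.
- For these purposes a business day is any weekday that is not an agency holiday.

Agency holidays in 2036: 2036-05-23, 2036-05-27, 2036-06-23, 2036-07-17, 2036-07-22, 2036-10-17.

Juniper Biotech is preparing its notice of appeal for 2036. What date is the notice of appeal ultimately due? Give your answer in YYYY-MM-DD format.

The statutory due date is 2036-10-17.
2036-10-17 is a listed holiday, so it moves to the next business day, 2036-10-20 (Monday).
Final deadline: 2036-10-20.

2036-10-20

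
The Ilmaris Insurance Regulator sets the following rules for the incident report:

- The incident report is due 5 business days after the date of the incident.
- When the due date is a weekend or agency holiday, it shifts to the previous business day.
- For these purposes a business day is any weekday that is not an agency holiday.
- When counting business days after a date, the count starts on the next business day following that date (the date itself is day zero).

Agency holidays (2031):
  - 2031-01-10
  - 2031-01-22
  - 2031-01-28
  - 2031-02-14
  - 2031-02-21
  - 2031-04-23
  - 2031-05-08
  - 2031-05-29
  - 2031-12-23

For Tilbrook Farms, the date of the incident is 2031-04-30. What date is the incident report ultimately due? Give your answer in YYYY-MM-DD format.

2031-05-07

5 business days after 2031-04-30, excluding weekends and holidays, is 2031-05-07.
2031-05-07 is a Wednesday and not a listed holiday, so it stands.
The final due date is 2031-05-07.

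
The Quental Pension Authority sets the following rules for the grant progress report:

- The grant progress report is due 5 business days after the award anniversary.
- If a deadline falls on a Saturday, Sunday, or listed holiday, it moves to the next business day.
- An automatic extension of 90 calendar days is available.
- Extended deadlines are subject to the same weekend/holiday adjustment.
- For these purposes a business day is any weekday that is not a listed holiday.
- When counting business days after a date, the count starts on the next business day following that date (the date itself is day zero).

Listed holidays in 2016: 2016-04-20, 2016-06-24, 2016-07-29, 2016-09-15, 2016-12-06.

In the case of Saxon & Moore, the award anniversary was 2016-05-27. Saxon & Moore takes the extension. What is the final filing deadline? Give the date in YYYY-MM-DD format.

2016-09-01

5 business days after 2016-05-27, excluding weekends and holidays, is 2016-06-03.
2016-06-03 is a Friday and not a listed holiday, so it stands.
Add the 90 calendar-day extension to 2016-06-03: 2016-09-01.
2016-09-01 falls on a Thursday, which is a business day, so no adjustment is needed.
The final due date is 2016-09-01.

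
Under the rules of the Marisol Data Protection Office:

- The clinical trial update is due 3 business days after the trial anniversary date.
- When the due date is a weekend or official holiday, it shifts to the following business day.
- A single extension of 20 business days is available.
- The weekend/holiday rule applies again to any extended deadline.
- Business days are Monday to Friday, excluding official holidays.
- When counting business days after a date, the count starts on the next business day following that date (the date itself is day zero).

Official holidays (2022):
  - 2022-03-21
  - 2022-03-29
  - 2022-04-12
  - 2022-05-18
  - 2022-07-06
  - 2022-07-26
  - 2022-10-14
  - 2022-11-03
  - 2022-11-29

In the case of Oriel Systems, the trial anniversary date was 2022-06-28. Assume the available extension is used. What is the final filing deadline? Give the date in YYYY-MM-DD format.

Counting 3 business days after 2022-06-28 (skipping weekends and listed holidays) reaches 2022-07-01.
Since 2022-07-01 is a Friday and not a holiday, the date is unchanged.
The 20-business-day extension runs from 2022-07-01 to 2022-08-02.
2022-08-02 (Tuesday) is already a business day.
Deadline: 2022-08-02.

2022-08-02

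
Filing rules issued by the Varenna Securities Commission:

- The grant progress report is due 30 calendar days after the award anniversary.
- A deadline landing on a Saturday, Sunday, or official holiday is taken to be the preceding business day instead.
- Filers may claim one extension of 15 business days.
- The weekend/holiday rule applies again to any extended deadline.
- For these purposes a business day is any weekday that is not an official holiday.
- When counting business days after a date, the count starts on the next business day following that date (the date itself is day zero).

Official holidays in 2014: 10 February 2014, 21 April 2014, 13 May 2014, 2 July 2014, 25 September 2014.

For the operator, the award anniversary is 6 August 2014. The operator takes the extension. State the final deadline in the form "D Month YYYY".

Trigger date 6 August 2014 + 30 calendar days = 5 September 2014.
5 September 2014 falls on a Friday, which is a business day, so no adjustment is needed.
Counting 15 further business days from 5 September 2014 reaches 29 September 2014.
29 September 2014 is a Monday and not a listed holiday, so it stands.
The final due date is 29 September 2014.

29 September 2014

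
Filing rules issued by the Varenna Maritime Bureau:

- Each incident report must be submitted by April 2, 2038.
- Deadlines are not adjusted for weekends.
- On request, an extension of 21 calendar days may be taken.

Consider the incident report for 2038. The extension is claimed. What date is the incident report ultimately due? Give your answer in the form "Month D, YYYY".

The statutory due date is April 2, 2038.
April 2, 2038 falls on a Friday. The rules make no weekend/holiday allowance, so it remains April 2, 2038.
Add the 21 calendar-day extension to April 2, 2038: April 23, 2038.
No adjustment is made for weekends or holidays, so April 23, 2038 stands.
Deadline: April 23, 2038.

April 23, 2038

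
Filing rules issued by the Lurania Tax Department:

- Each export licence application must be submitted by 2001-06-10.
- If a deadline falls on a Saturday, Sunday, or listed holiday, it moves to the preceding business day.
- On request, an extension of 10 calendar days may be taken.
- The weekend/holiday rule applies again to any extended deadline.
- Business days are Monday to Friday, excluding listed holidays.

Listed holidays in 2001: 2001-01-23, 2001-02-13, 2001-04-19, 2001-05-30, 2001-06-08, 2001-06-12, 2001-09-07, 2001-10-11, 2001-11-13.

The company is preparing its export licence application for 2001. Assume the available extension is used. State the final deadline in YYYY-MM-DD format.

The statutory due date is 2001-06-10.
2001-06-10 is a Sunday; the preceding business day is 2001-06-07 (Thursday).
Applying the 10-calendar-day extension: 2001-06-07 + 10 days = 2001-06-17.
2001-06-17 is a Sunday, so it moves to the preceding business day, 2001-06-15 (Friday).
Deadline: 2001-06-15.

2001-06-15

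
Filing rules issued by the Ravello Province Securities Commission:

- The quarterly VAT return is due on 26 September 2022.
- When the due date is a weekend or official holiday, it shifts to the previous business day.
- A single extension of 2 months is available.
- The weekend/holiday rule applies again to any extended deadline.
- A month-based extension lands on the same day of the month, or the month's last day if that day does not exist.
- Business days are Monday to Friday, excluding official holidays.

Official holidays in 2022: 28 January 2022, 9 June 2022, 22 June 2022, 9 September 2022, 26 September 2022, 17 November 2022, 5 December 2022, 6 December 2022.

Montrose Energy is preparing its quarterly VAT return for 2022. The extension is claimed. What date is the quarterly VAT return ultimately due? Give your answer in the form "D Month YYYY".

The statutory due date is 26 September 2022.
26 September 2022 falls on a listed holiday. Rolling to the preceding business day gives 23 September 2022, a Friday.
Applying the 2 months extension: 2 months after 23 September 2022 is 23 November 2022.
Since 23 November 2022 is a Wednesday and not a holiday, the date is unchanged.
The final due date is 23 November 2022.

23 November 2022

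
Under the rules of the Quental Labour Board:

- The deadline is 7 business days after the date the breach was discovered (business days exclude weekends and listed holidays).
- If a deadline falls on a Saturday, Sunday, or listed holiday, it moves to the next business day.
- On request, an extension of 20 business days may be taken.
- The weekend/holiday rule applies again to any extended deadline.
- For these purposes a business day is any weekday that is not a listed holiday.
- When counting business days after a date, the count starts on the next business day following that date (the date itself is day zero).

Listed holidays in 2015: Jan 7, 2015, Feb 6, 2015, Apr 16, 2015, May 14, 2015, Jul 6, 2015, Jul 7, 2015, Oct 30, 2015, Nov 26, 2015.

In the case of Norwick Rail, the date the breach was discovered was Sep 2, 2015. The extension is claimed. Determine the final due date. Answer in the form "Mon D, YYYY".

Oct 9, 2015

7 business days after Sep 2, 2015, excluding weekends and holidays, is Sep 11, 2015.
Since Sep 11, 2015 is a Friday and not a holiday, the date is unchanged.
Counting 20 further business days from Sep 11, 2015 reaches Oct 9, 2015.
Oct 9, 2015 falls on a Friday, which is a business day, so no adjustment is needed.
The final due date is Oct 9, 2015.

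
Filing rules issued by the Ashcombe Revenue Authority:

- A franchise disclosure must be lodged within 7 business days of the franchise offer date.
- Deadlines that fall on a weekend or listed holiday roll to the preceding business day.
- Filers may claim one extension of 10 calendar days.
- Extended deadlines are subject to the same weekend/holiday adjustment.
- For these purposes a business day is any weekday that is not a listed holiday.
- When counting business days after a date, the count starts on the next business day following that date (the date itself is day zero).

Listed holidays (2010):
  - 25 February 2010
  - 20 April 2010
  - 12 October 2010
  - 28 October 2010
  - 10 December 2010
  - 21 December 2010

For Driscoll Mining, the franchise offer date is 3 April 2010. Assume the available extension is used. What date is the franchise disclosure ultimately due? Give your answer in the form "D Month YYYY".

Starting the day after 3 April 2010 and counting 7 business days lands on 13 April 2010.
13 April 2010 (Tuesday) is already a business day.
With the 10-day extension, 13 April 2010 becomes 23 April 2010.
23 April 2010 (Friday) is already a business day.
The final due date is 23 April 2010.

23 April 2010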